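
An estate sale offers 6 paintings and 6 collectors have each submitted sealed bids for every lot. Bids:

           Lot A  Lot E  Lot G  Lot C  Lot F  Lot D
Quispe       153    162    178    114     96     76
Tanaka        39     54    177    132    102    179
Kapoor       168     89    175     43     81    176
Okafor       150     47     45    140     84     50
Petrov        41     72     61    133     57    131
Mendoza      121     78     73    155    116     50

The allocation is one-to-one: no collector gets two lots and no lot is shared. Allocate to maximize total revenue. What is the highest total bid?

Optimal: Quispe→Lot E ($162), Tanaka→Lot D ($179), Kapoor→Lot G ($175), Okafor→Lot A ($150), Petrov→Lot C ($133), Mendoza→Lot F ($116) — total 162+179+175+150+133+116 = $915.
Row-greedy (each collector in turn takes its best remaining lot) gives $853, worse by 62.
Swapping Mendoza↔Okafor (Mendoza→Lot A $121, Okafor→Lot F $84) loses 61.
No other one-to-one assignment exceeds $915.

Maximum total: $915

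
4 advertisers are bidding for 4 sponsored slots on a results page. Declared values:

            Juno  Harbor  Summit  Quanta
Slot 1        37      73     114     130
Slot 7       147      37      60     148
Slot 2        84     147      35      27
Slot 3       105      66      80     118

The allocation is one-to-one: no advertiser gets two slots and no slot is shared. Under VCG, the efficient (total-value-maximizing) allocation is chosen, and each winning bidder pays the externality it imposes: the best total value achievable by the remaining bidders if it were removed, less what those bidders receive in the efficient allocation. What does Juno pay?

Juno pays $30.

Efficient allocation: Juno→Slot 7 ($147), Harbor→Slot 2 ($147), Summit→Slot 1 ($114), Quanta→Slot 3 ($118); total welfare W = $526.
Juno receives Slot 7 at value $147, so the others get W − 147 = $379.
Without Juno: best allocation of the remaining 3 bidders over all 4 slots is Harbor→Slot 2 ($147), Summit→Slot 1 ($114), Quanta→Slot 7 ($148), total $409.
VCG payment = (others' best without Juno) − (others' welfare with Juno) = 409 − 379 = $30.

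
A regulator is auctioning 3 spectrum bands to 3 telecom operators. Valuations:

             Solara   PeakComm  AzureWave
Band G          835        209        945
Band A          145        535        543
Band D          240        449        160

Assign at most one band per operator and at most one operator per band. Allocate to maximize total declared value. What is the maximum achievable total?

Optimal: Solara→Band G ($835M), PeakComm→Band D ($449M), AzureWave→Band A ($543M) — total 835+449+543 = $1827M.
Max-entry greedy (repeatedly take the single best remaining cell) gives $1720M, worse by 107.
Swapping PeakComm↔Solara (PeakComm→Band G $209M, Solara→Band D $240M) loses 835.
Every other assignment is strictly worse.

Maximum total: $1827M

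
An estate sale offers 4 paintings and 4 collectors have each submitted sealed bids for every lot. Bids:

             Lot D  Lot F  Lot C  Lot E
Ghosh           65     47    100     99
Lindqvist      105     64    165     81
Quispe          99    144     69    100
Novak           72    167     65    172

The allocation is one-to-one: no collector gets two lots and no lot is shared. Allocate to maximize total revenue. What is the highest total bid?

Max total: $546

This is the linear assignment problem.
Optimal: Ghosh→Lot D ($65), Lindqvist→Lot C ($165), Quispe→Lot F ($144), Novak→Lot E ($172) — total 65+165+144+172 = $546.
Every other assignment is strictly worse.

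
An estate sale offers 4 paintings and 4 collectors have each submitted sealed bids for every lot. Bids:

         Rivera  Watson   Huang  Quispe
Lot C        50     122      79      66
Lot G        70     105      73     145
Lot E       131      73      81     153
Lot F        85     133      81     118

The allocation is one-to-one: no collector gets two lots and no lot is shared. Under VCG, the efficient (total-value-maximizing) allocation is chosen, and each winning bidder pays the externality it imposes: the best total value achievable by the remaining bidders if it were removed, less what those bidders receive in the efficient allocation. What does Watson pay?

Watson pays $2.

Efficient allocation: Rivera→Lot E ($131), Watson→Lot F ($133), Huang→Lot C ($79), Quispe→Lot G ($145); total welfare W = $488.
Watson receives Lot F at value $133, so the others get W − 133 = $355.
Without Watson: best allocation of the remaining 3 bidders over all 4 lots is Rivera→Lot E ($131), Huang→Lot F ($81), Quispe→Lot G ($145), total $357.
VCG payment = (others' best without Watson) − (others' welfare with Watson) = 357 − 355 = $2.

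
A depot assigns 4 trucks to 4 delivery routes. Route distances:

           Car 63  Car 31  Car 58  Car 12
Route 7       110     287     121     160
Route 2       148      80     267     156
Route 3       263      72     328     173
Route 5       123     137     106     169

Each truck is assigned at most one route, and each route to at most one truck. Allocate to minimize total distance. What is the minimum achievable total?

Minimum total: 444 km

This is a one-to-one assignment (minimum-cost bipartite matching).
Optimal: Car 63→Route 7 (110 km), Car 31→Route 3 (72 km), Car 58→Route 5 (106 km), Car 12→Route 2 (156 km) — total 110+72+106+156 = 444 km.
Column-greedy (each route in turn goes to its cheapest remaining truck) gives 469 km, worse by 25.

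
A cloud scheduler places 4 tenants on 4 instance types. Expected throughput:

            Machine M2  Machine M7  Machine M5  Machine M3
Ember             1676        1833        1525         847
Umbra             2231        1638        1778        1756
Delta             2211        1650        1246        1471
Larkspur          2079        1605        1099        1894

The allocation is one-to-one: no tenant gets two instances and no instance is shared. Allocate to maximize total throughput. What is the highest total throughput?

Maximum total: 7716 ops/s

Optimal: Ember→Machine M7 (1833 ops/s), Umbra→Machine M5 (1778 ops/s), Delta→Machine M2 (2211 ops/s), Larkspur→Machine M3 (1894 ops/s) — total 1833+1778+2211+1894 = 7716 ops/s.
Column-greedy (each instance in turn goes to its best remaining tenant) gives 7204 ops/s, worse by 512.
Next-best assignment: Ember→Machine M5, Umbra→Machine M2, Delta→Machine M7, Larkspur→Machine M3 = 7300 ops/s.
Every other assignment is strictly worse.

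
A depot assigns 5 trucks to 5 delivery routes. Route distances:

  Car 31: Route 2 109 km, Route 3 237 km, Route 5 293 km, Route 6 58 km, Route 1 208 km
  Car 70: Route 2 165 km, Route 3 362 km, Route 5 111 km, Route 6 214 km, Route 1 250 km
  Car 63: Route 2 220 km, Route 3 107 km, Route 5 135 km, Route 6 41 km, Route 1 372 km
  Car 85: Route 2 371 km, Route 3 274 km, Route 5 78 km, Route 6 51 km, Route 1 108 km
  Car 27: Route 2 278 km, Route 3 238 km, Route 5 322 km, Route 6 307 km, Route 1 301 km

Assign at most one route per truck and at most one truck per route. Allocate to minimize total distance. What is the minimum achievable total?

Min total: 607 km

This is a one-to-one assignment (minimum-cost bipartite matching).
Optimal: Car 31→Route 2 (109 km), Car 70→Route 5 (111 km), Car 63→Route 6 (41 km), Car 85→Route 1 (108 km), Car 27→Route 3 (238 km) — total 109+111+41+108+238 = 607 km.
Row-greedy (each truck in turn takes its cheapest remaining route) gives 662 km, worse by 55.
Next-best assignment: Car 31→Route 6, Car 70→Route 5, Car 63→Route 3, Car 85→Route 1, Car 27→Route 2 = 662 km.
Swapping Car 31↔Car 27 (Car 31→Route 3 237 km, Car 27→Route 2 278 km) adds 168.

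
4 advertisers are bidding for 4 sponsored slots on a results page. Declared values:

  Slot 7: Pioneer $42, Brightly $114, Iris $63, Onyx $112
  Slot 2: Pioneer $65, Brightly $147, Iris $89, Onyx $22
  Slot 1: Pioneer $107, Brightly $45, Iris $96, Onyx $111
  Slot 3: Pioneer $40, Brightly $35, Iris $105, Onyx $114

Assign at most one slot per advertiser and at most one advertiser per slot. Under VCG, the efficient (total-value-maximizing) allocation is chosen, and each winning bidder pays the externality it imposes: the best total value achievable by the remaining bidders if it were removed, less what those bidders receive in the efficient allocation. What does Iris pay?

Efficient allocation: Pioneer→Slot 1 ($107), Brightly→Slot 2 ($147), Iris→Slot 3 ($105), Onyx→Slot 7 ($112); total welfare W = $471.
Iris receives Slot 3 at value $105, so the others get W − 105 = $366.
Without Iris: best allocation of the remaining 3 bidders over all 4 slots is Pioneer→Slot 1 ($107), Brightly→Slot 2 ($147), Onyx→Slot 3 ($114), total $368.
VCG payment = (others' best without Iris) − (others' welfare with Iris) = 368 − 366 = $2.

Iris pays $2.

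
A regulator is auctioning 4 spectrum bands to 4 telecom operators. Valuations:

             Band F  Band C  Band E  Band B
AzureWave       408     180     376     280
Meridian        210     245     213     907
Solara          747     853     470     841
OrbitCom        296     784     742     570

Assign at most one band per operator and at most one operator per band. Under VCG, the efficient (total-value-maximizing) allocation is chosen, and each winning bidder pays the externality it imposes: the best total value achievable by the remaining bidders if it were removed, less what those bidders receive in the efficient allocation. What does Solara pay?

Solara pays $42M.

Efficient allocation: AzureWave→Band F ($408M), Meridian→Band B ($907M), Solara→Band C ($853M), OrbitCom→Band E ($742M); total welfare W = $2910M.
Solara receives Band C at value $853M, so the others get W − 853 = $2057M.
Without Solara: best allocation of the remaining 3 bidders over all 4 bands is AzureWave→Band F ($408M), Meridian→Band B ($907M), OrbitCom→Band C ($784M), total $2099M.
VCG payment = (others' best without Solara) − (others' welfare with Solara) = 2099 − 2057 = $42M.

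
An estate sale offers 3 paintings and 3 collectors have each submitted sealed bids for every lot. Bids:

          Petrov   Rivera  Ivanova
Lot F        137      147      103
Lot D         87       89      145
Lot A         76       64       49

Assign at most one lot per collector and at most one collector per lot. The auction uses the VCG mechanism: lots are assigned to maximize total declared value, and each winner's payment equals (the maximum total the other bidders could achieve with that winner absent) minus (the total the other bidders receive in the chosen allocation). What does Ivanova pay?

Efficient allocation: Petrov→Lot A ($76), Rivera→Lot F ($147), Ivanova→Lot D ($145); total welfare W = $368.
Ivanova receives Lot D at value $145, so the others get W − 145 = $223.
Without Ivanova: best allocation of the remaining 2 bidders over all 3 lots is Petrov→Lot D ($87), Rivera→Lot F ($147), total $234.
VCG payment = (others' best without Ivanova) − (others' welfare with Ivanova) = 234 − 223 = $11.

Ivanova pays $11.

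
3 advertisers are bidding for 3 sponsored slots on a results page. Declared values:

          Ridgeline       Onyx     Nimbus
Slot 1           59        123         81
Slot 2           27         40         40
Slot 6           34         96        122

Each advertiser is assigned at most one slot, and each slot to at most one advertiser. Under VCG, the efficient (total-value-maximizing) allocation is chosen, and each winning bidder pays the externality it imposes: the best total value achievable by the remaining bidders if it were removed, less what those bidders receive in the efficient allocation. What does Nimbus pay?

Nimbus pays $7.

Efficient allocation: Ridgeline→Slot 2 ($27), Onyx→Slot 1 ($123), Nimbus→Slot 6 ($122); total welfare W = $272.
Nimbus receives Slot 6 at value $122, so the others get W − 122 = $150.
Without Nimbus: best allocation of the remaining 2 bidders over all 3 slots is Ridgeline→Slot 6 ($34), Onyx→Slot 1 ($123), total $157.
VCG payment = (others' best without Nimbus) − (others' welfare with Nimbus) = 157 − 150 = $7.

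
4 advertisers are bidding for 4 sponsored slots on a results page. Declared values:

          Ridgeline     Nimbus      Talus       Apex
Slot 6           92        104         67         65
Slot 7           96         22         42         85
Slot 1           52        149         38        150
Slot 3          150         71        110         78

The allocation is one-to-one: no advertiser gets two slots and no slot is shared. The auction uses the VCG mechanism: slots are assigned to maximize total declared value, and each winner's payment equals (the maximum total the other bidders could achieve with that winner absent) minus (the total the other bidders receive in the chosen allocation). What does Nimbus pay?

Nimbus pays $11.

Efficient allocation: Ridgeline→Slot 7 ($96), Nimbus→Slot 6 ($104), Talus→Slot 3 ($110), Apex→Slot 1 ($150); total welfare W = $460.
Nimbus receives Slot 6 at value $104, so the others get W − 104 = $356.
Without Nimbus: best allocation of the remaining 3 bidders over all 4 slots is Ridgeline→Slot 3 ($150), Talus→Slot 6 ($67), Apex→Slot 1 ($150), total $367.
VCG payment = (others' best without Nimbus) − (others' welfare with Nimbus) = 367 − 356 = $11.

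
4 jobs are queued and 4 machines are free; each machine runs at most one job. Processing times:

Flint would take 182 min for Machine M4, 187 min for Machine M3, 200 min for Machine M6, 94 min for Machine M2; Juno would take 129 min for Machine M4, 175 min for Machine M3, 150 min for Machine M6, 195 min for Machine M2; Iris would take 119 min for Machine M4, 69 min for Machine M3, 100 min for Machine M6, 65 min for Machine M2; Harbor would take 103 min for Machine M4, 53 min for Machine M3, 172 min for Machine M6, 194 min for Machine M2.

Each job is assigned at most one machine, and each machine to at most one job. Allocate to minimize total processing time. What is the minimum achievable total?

Treat this as an assignment problem: match each job to one machine.
Optimal: Flint→Machine M2 (94 min), Juno→Machine M4 (129 min), Iris→Machine M6 (100 min), Harbor→Machine M3 (53 min) — total 94+129+100+53 = 376 min.
Column-greedy (each machine in turn goes to its cheapest remaining job) gives 416 min, worse by 40.
Next-best assignment: Flint→Machine M2, Juno→Machine M6, Iris→Machine M4, Harbor→Machine M3 = 416 min.
Swapping Juno↔Harbor (Juno→Machine M3 175 min, Harbor→Machine M4 103 min) adds 96.
Checked against all permutations: 376 min is optimal.

Minimum total: 376 min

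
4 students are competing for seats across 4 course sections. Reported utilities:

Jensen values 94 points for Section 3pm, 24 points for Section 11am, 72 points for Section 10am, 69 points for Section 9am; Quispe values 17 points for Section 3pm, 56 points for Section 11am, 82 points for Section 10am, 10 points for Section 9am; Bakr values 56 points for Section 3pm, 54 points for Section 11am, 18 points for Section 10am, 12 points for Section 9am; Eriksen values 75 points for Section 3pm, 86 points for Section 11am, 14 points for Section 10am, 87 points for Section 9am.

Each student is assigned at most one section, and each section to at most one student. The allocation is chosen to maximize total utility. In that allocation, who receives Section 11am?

Optimal: Jensen→Section 3pm (94 points), Quispe→Section 10am (82 points), Bakr→Section 11am (54 points), Eriksen→Section 9am (87 points) — total 94+82+54+87 = 317 points.
Checked against all permutations: 317 points is optimal.
Bakr's own top section is Section 3pm (56 points), but forcing Bakr→Section 3pm and reassigning the rest optimally gives only 293 points — worse by 24.

Bakr receives Section 11am.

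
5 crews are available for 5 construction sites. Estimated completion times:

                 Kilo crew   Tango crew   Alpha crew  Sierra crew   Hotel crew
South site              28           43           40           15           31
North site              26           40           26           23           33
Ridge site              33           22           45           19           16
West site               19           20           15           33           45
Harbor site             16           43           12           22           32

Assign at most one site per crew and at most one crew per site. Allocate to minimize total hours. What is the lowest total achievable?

Optimal: Kilo crew→North site (26 hours), Tango crew→West site (20 hours), Alpha crew→Harbor site (12 hours), Sierra crew→South site (15 hours), Hotel crew→Ridge site (16 hours) — total 26+20+12+15+16 = 89 hours.
Min-entry greedy (repeatedly take the single cheapest remaining cell) gives 102 hours, worse by 13.

Minimum total: 89 hours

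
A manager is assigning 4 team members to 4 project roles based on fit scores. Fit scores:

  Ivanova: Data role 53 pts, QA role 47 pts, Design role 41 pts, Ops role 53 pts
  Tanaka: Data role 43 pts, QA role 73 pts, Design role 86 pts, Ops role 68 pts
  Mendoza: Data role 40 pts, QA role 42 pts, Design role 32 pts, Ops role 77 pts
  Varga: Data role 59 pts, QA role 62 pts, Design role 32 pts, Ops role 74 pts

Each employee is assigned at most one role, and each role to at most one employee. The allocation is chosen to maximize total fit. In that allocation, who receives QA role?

Varga receives QA role.

Treat this as an assignment problem: match each employee to one role.
Optimal: Ivanova→Data role (53 pts), Tanaka→Design role (86 pts), Mendoza→Ops role (77 pts), Varga→QA role (62 pts) — total 53+86+77+62 = 278 pts.
Column-greedy (each role in turn goes to its best remaining employee) gives 250 pts, worse by 28.
Next-best assignment: Ivanova→QA role, Tanaka→Design role, Mendoza→Ops role, Varga→Data role = 269 pts.
Varga's own top role is Ops role (74 pts), but forcing Varga→Ops role and reassigning the rest optimally gives only 255 pts — worse by 23.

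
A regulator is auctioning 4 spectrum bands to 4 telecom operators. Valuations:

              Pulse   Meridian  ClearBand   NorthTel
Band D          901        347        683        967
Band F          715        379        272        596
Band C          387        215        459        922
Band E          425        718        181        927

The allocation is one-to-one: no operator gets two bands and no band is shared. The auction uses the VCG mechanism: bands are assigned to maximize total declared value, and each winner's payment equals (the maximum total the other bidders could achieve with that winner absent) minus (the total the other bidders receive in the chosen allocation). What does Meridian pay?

Meridian pays $5M.

Efficient allocation: Pulse→Band F ($715M), Meridian→Band E ($718M), ClearBand→Band D ($683M), NorthTel→Band C ($922M); total welfare W = $3038M.
Meridian receives Band E at value $718M, so the others get W − 718 = $2320M.
Without Meridian: best allocation of the remaining 3 bidders over all 4 bands is Pulse→Band F ($715M), ClearBand→Band D ($683M), NorthTel→Band E ($927M), total $2325M.
VCG payment = (others' best without Meridian) − (others' welfare with Meridian) = 2325 − 2320 = $5M.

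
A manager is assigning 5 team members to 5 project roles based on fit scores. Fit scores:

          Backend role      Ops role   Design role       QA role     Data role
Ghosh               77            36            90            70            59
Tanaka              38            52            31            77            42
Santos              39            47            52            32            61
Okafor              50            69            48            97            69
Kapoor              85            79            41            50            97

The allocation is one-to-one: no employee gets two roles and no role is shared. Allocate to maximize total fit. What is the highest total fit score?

Maximum total: 385 pts

Optimal: Ghosh→Design role (90 pts), Tanaka→Ops role (52 pts), Santos→Data role (61 pts), Okafor→QA role (97 pts), Kapoor→Backend role (85 pts) — total 90+52+61+97+85 = 385 pts.
Row-greedy (each employee in turn takes its best remaining role) gives 382 pts, worse by 3.
Swapping Kapoor↔Okafor (Kapoor→QA role 50 pts, Okafor→Backend role 50 pts) loses 82.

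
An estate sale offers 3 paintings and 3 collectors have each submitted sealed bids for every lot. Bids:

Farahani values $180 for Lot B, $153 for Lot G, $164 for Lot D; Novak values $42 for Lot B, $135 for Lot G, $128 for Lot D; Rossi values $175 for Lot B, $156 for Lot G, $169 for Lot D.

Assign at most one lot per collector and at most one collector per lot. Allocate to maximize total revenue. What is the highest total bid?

Maximum total: $484

Optimal: Farahani→Lot B ($180), Novak→Lot G ($135), Rossi→Lot D ($169) — total 180+135+169 = $484.
Column-greedy (each lot in turn goes to its best remaining collector) gives $464, worse by 20.
Next-best assignment: Farahani→Lot D, Novak→Lot G, Rossi→Lot B = $474.
Every other assignment is strictly worse.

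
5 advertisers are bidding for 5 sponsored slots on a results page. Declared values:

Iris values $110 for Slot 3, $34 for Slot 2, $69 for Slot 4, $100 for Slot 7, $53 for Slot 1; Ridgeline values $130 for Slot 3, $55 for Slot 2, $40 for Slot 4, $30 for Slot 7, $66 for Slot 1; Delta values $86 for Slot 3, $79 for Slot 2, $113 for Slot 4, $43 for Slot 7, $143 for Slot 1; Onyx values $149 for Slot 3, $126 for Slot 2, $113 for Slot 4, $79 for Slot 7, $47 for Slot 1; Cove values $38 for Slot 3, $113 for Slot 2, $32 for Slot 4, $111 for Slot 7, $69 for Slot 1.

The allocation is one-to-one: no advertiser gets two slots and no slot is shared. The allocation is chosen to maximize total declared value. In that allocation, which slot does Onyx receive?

Onyx receives Slot 4.

Optimal: Iris→Slot 7 ($100), Ridgeline→Slot 3 ($130), Delta→Slot 1 ($143), Onyx→Slot 4 ($113), Cove→Slot 2 ($113) — total 100+130+143+113+113 = $599.
Max-entry greedy (repeatedly take the single best remaining cell) gives $545, worse by 54.
Next-best assignment: Iris→Slot 4, Ridgeline→Slot 3, Delta→Slot 1, Onyx→Slot 2, Cove→Slot 7 = $579.
No other one-to-one assignment exceeds $599.
Onyx's own top slot is Slot 3 ($149), but forcing Onyx→Slot 3 and reassigning the rest optimally gives only $545 — worse by 54.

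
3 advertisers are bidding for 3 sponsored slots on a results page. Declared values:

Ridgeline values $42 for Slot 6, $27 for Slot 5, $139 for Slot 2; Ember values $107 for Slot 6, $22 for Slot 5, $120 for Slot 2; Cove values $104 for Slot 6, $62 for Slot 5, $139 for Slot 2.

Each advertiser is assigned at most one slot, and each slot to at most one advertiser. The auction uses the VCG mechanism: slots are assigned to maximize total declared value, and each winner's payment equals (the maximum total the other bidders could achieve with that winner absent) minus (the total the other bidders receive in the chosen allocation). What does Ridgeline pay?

Ridgeline pays $77.

Efficient allocation: Ridgeline→Slot 2 ($139), Ember→Slot 6 ($107), Cove→Slot 5 ($62); total welfare W = $308.
Ridgeline receives Slot 2 at value $139, so the others get W − 139 = $169.
Without Ridgeline: best allocation of the remaining 2 bidders over all 3 slots is Ember→Slot 6 ($107), Cove→Slot 2 ($139), total $246.
VCG payment = (others' best without Ridgeline) − (others' welfare with Ridgeline) = 246 − 169 = $77.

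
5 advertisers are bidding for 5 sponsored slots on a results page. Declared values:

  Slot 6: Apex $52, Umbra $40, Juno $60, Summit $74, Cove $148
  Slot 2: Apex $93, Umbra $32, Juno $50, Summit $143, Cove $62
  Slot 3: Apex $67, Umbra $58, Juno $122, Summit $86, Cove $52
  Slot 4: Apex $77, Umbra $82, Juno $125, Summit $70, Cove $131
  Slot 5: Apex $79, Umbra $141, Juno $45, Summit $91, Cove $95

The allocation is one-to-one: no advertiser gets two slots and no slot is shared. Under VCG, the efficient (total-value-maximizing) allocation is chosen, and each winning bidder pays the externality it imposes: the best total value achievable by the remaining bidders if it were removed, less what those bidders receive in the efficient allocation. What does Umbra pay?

Umbra pays $5.

Efficient allocation: Apex→Slot 4 ($77), Umbra→Slot 5 ($141), Juno→Slot 3 ($122), Summit→Slot 2 ($143), Cove→Slot 6 ($148); total welfare W = $631.
Umbra receives Slot 5 at value $141, so the others get W − 141 = $490.
Without Umbra: best allocation of the remaining 4 bidders over all 5 slots is Apex→Slot 5 ($79), Juno→Slot 4 ($125), Summit→Slot 2 ($143), Cove→Slot 6 ($148), total $495.
VCG payment = (others' best without Umbra) − (others' welfare with Umbra) = 495 − 490 = $5.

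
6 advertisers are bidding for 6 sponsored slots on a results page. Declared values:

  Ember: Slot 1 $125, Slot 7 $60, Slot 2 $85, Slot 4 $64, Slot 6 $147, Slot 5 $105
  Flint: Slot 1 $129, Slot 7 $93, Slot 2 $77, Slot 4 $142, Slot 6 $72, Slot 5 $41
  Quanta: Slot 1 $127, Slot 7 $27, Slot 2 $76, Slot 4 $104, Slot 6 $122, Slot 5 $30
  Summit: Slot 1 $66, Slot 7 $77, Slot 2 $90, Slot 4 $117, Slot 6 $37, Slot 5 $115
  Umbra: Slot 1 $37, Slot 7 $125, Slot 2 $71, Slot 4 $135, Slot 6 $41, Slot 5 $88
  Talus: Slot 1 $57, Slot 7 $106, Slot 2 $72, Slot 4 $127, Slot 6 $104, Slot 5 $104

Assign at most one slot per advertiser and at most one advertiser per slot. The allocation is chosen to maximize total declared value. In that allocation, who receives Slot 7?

Umbra receives Slot 7.

Optimal: Ember→Slot 6 ($147), Flint→Slot 4 ($142), Quanta→Slot 1 ($127), Summit→Slot 2 ($90), Umbra→Slot 7 ($125), Talus→Slot 5 ($104) — total 147+142+127+90+125+104 = $735.
Column-greedy (each slot in turn goes to its best remaining advertiser) gives $648, worse by 87.
Next-best assignment: Ember→Slot 6, Flint→Slot 4, Quanta→Slot 1, Summit→Slot 5, Umbra→Slot 7, Talus→Slot 2 = $728.
Swapping Flint↔Talus (Flint→Slot 5 $41, Talus→Slot 4 $127) loses 78.
Umbra's own top slot is Slot 4 ($135), but forcing Umbra→Slot 4 and reassigning the rest optimally gives only $708 — worse by 27.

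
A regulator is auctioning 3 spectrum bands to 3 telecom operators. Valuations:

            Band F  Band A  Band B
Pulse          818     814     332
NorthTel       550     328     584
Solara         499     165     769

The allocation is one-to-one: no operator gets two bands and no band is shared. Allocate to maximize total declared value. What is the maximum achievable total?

Max total: $2133M

Optimal: Pulse→Band A ($814M), NorthTel→Band F ($550M), Solara→Band B ($769M) — total 814+550+769 = $2133M.
Column-greedy (each band in turn goes to its best remaining operator) gives $1915M, worse by 218.
Swapping NorthTel↔Pulse (NorthTel→Band A $328M, Pulse→Band F $818M) loses 218.
No other one-to-one assignment exceeds $2133M.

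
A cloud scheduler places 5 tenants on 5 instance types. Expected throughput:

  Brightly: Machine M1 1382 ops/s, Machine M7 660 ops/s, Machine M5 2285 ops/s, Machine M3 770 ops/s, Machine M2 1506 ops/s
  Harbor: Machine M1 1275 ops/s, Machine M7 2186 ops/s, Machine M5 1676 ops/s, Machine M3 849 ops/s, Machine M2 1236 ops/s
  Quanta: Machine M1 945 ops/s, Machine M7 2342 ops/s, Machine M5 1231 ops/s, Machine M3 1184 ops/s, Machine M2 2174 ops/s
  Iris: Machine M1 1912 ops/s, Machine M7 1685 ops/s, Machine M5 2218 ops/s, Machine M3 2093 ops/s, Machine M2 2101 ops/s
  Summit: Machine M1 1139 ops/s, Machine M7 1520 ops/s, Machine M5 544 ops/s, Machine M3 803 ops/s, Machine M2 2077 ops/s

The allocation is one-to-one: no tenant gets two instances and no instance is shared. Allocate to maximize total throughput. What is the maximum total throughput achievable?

Maximum total: 10072 ops/s

This is the linear assignment problem.
Optimal: Brightly→Machine M5 (2285 ops/s), Harbor→Machine M1 (1275 ops/s), Quanta→Machine M7 (2342 ops/s), Iris→Machine M3 (2093 ops/s), Summit→Machine M2 (2077 ops/s) — total 2285+1275+2342+2093+2077 = 10072 ops/s.
Row-greedy (each tenant in turn takes its best remaining instance) gives 9877 ops/s, worse by 195.
Next-best assignment: Brightly→Machine M5, Harbor→Machine M7, Quanta→Machine M2, Iris→Machine M3, Summit→Machine M1 = 9877 ops/s.
No other one-to-one assignment exceeds 10072 ops/s.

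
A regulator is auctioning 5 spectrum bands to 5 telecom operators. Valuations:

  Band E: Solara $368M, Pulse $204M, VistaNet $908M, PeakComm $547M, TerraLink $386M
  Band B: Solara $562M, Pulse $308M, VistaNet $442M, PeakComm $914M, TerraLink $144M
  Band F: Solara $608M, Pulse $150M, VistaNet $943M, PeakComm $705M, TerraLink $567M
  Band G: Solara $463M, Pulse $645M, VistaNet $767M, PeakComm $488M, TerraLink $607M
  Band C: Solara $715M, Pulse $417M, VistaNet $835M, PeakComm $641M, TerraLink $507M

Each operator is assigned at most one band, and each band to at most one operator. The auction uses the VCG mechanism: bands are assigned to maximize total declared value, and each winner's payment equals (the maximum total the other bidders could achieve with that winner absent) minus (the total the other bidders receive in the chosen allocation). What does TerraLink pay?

Efficient allocation: Solara→Band C ($715M), Pulse→Band G ($645M), VistaNet→Band E ($908M), PeakComm→Band B ($914M), TerraLink→Band F ($567M); total welfare W = $3749M.
TerraLink receives Band F at value $567M, so the others get W − 567 = $3182M.
Without TerraLink: best allocation of the remaining 4 bidders over all 5 bands is Solara→Band C ($715M), Pulse→Band G ($645M), VistaNet→Band F ($943M), PeakComm→Band B ($914M), total $3217M.
VCG payment = (others' best without TerraLink) − (others' welfare with TerraLink) = 3217 − 3182 = $35M.

TerraLink pays $35M.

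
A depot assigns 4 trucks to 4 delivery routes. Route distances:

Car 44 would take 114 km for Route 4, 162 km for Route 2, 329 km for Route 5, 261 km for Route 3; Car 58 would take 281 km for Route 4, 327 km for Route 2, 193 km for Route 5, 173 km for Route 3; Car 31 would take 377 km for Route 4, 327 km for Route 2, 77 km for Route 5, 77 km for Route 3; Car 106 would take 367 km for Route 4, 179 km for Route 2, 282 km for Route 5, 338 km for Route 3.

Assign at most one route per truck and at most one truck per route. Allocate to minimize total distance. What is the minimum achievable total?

Optimal: Car 44→Route 4 (114 km), Car 58→Route 3 (173 km), Car 31→Route 5 (77 km), Car 106→Route 2 (179 km) — total 114+173+77+179 = 543 km.
Next-best assignment: Car 44→Route 4, Car 58→Route 5, Car 31→Route 3, Car 106→Route 2 = 563 km.

Minimum total: 543 km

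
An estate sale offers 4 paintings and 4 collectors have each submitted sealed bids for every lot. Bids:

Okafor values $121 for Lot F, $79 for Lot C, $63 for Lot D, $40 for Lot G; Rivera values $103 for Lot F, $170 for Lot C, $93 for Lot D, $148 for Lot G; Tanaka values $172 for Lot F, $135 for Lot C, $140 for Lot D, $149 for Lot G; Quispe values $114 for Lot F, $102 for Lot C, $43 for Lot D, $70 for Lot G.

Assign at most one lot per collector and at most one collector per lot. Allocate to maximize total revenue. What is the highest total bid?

Treat this as an assignment problem: match each collector to one lot.
Optimal: Okafor→Lot F ($121), Rivera→Lot G ($148), Tanaka→Lot D ($140), Quispe→Lot C ($102) — total 121+148+140+102 = $511.
Max-entry greedy (repeatedly take the single best remaining cell) gives $475, worse by 36.
Swapping Tanaka↔Okafor (Tanaka→Lot F $172, Okafor→Lot D $63) loses 26.
Checked against all permutations: $511 is optimal.

Max total: $511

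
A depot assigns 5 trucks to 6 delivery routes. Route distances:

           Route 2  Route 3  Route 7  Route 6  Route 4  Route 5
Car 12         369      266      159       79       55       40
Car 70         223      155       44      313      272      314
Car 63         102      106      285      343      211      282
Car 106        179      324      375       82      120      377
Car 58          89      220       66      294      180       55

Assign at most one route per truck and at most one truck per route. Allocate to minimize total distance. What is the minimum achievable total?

Minimum total: 338 km

Optimal: Car 12→Route 4 (55 km), Car 70→Route 7 (44 km), Car 63→Route 2 (102 km), Car 106→Route 6 (82 km), Car 58→Route 5 (55 km) — total 55+44+102+82+55 = 338 km.
Min-entry greedy (repeatedly take the single cheapest remaining cell) gives 361 km, worse by 23.
Every other assignment is strictly worse.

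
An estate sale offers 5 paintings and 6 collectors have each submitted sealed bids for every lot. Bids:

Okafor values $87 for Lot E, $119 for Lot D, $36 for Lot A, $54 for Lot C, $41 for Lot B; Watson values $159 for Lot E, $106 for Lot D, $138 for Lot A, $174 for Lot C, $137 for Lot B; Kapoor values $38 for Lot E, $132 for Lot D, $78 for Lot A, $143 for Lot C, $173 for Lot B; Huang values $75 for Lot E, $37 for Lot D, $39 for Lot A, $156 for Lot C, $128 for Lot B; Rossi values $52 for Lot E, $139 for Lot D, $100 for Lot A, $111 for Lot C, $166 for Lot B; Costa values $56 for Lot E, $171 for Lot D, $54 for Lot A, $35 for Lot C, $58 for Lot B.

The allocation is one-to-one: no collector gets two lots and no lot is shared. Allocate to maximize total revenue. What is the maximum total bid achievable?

Optimal: Watson→Lot E ($159), Costa→Lot D ($171), Rossi→Lot A ($100), Huang→Lot C ($156), Kapoor→Lot B ($173) — total 159+171+100+156+173 = $759.
Next-best assignment: Watson→Lot E, Costa→Lot D, Kapoor→Lot A, Huang→Lot C, Rossi→Lot B = $730.
Swapping Watson↔Rossi (Watson→Lot A $138, Rossi→Lot E $52) loses 69.

Max total: $759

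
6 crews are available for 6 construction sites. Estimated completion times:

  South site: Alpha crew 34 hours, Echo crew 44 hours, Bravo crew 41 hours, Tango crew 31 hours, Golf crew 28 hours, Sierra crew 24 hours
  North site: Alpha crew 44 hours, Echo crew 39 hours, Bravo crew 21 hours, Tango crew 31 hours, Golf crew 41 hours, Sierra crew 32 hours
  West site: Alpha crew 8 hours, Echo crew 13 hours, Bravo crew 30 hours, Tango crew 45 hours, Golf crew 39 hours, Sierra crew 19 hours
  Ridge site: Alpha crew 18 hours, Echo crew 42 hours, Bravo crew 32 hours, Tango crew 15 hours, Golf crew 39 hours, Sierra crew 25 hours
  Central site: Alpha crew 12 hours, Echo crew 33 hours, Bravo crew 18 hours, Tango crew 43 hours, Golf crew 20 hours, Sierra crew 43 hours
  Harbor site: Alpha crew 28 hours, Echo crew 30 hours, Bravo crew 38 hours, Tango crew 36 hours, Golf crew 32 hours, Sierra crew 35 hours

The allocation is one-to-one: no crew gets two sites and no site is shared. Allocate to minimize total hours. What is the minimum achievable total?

Minimum total: 117 hours

Optimal: Alpha crew→Central site (12 hours), Echo crew→West site (13 hours), Bravo crew→North site (21 hours), Tango crew→Ridge site (15 hours), Golf crew→Harbor site (32 hours), Sierra crew→South site (24 hours) — total 12+13+21+15+32+24 = 117 hours.
Next-best assignment: Alpha crew→West site, Echo crew→Harbor site, Bravo crew→North site, Tango crew→Ridge site, Golf crew→Central site, Sierra crew→South site = 118 hours.
Every other assignment is strictly worse.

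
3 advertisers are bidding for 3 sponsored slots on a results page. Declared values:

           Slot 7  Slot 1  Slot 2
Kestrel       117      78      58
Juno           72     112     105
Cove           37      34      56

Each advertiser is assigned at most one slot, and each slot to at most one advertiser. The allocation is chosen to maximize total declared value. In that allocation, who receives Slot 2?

Cove receives Slot 2.

Optimal: Kestrel→Slot 7 ($117), Juno→Slot 1 ($112), Cove→Slot 2 ($56) — total 117+112+56 = $285.
Swapping Cove↔Juno (Cove→Slot 1 $34, Juno→Slot 2 $105) loses 29.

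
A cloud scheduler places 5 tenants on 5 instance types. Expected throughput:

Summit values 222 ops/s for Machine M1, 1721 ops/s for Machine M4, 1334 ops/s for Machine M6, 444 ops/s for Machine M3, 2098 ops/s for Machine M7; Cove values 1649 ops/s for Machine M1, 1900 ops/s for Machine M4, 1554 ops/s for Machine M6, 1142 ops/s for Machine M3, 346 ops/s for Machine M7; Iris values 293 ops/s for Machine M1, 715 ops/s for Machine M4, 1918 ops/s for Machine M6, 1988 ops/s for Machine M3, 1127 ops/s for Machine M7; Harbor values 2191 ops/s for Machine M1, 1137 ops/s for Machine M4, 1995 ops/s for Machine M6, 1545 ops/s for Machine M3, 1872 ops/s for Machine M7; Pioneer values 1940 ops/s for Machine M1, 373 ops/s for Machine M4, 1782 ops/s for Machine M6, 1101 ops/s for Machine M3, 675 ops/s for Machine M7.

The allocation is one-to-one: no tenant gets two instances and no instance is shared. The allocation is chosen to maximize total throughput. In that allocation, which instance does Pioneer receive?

Optimal: Summit→Machine M7 (2098 ops/s), Cove→Machine M4 (1900 ops/s), Iris→Machine M3 (1988 ops/s), Harbor→Machine M1 (2191 ops/s), Pioneer→Machine M6 (1782 ops/s) — total 2098+1900+1988+2191+1782 = 9959 ops/s.
Column-greedy (each instance in turn goes to its best remaining tenant) gives 9208 ops/s, worse by 751.
Pioneer's own top instance is Machine M1 (1940 ops/s), but forcing Pioneer→Machine M1 and reassigning the rest optimally gives only 9921 ops/s — worse by 38.

Pioneer receives Machine M6.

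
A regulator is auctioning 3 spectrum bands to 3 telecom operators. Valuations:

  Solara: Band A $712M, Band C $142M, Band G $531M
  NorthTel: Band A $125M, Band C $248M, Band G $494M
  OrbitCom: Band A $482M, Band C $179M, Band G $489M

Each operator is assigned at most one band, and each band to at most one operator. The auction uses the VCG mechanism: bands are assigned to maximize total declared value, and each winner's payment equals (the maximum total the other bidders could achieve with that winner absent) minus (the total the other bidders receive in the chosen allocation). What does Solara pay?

Solara pays $239M.

Efficient allocation: Solara→Band A ($712M), NorthTel→Band C ($248M), OrbitCom→Band G ($489M); total welfare W = $1449M.
Solara receives Band A at value $712M, so the others get W − 712 = $737M.
Without Solara: best allocation of the remaining 2 bidders over all 3 bands is NorthTel→Band G ($494M), OrbitCom→Band A ($482M), total $976M.
VCG payment = (others' best without Solara) − (others' welfare with Solara) = 976 − 737 = $239M.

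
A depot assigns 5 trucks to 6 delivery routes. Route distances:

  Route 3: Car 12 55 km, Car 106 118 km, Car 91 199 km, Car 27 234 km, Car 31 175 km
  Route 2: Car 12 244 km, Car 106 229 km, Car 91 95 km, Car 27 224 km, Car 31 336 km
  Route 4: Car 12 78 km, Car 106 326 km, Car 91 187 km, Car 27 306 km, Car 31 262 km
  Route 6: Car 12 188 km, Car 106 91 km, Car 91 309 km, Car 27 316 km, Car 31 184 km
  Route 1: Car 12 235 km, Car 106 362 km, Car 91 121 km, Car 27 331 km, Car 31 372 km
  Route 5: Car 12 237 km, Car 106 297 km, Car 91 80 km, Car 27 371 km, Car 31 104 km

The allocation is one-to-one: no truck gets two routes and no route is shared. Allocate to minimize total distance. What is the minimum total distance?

Minimum total: 595 km

Treat this as an assignment problem: match each truck to one route.
Optimal: Car 12→Route 3 (55 km), Car 106→Route 6 (91 km), Car 91→Route 1 (121 km), Car 27→Route 2 (224 km), Car 31→Route 5 (104 km) — total 55+91+121+224+104 = 595 km.
Row-greedy (each truck in turn takes its cheapest remaining route) gives 712 km, worse by 117.
No other one-to-one assignment undercuts 595 km.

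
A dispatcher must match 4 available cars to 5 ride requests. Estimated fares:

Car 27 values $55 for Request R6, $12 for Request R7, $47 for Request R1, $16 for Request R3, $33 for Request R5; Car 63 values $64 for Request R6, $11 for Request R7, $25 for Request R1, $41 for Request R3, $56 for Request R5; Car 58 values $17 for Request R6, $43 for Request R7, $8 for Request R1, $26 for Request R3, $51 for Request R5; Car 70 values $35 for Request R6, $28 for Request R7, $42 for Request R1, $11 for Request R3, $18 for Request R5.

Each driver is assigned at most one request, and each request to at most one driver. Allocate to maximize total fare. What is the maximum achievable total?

Maximum total: $196

Optimal: Car 27→Request R6 ($55), Car 63→Request R5 ($56), Car 58→Request R7 ($43), Car 70→Request R1 ($42) — total 55+56+43+42 = $196.
Max-entry greedy (repeatedly take the single best remaining cell) gives $190, worse by 6.
Swapping Car 27↔Car 70 (Car 27→Request R1 $47, Car 70→Request R6 $35) loses 15.
No other one-to-one assignment exceeds $196.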